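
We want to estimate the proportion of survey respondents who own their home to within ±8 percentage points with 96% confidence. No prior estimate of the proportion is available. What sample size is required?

For a proportion with margin E = 0.08 at 96% confidence, z = 2.054.
With no prior estimate, use p = 0.5, which maximizes p(1−p) at 0.25.
n = 0.25 × (z/E)² = 0.25 × (2.054/0.08)² = 164.80
Round up: n = 165.

n = 165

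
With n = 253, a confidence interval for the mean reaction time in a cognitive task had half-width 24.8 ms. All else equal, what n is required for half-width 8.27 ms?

Margin of error scales as 1/√n, so n₂ = n₁·(E₁/E₂)².
n₂ = 253 × (24.8/8.27)² = 253 × 8.993 = 2275.23
Round up: n₂ = 2276.

2276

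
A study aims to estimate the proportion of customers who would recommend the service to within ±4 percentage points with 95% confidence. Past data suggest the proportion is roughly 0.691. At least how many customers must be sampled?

n = 513

For a proportion with margin E = 0.04 at 95% confidence, z = 1.960.
n = p̂(1−p̂)(z/E)² = 0.691 × 0.309 × (1.960/0.04)² = 512.66
Round up: n = 513.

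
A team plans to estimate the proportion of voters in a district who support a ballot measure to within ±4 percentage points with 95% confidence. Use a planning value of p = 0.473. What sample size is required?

599

For a proportion with margin E = 0.04 at 95% confidence, z = 1.960.
n = p̂(1−p̂)(z/E)² = 0.473 × 0.527 × (1.960/0.04)² = 598.50
Round up: n = 599.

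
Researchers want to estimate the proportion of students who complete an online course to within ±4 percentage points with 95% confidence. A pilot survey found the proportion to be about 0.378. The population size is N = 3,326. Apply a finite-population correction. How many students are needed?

483

For a proportion with margin E = 0.04 at 95% confidence, z = 1.960.
n = p̂(1−p̂)(z/E)² = 0.378 × 0.622 × (1.960/0.04)² = 564.51 — call this n₀.
Finite-population correction with N = 3,326: n = n₀ / (1 + (n₀−1)/N) = 564.51 / 1.169 = 482.90
Round up: n = 483.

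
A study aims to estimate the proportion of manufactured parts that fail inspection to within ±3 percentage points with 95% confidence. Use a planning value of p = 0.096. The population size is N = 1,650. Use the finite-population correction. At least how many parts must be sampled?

303

For a proportion with margin E = 0.03 at 95% confidence, z = 1.960.
n = p̂(1−p̂)(z/E)² = 0.096 × 0.904 × (1.960/0.03)² = 370.43 — call this n₀.
Finite-population correction with N = 1,650: n = n₀ / (1 + (n₀−1)/N) = 370.43 / 1.224 = 302.64
Round up: n = 303.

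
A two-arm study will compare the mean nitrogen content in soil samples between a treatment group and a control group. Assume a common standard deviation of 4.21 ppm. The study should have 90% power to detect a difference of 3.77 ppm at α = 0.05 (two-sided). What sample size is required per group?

27 per group

For two equal groups, n per group = 2·((z_{α/2} + z_β)·σ/δ)².
z_{α/2} = 1.960; z_β = 1.282 (power 90%).
n = 2 × (3.242 × 4.21 / 3.77)² = 2 × 13.11 = 26.22
Round up: n = 27 per group.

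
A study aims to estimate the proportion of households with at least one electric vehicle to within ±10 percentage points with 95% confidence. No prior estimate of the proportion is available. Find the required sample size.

For a proportion with margin E = 0.1 at 95% confidence, z = 1.960.
With no prior estimate, use p = 0.5, which maximizes p(1−p) at 0.25.
n = 0.25 × (z/E)² = 0.25 × (1.960/0.1)² = 96.04
Round up: n = 97.

97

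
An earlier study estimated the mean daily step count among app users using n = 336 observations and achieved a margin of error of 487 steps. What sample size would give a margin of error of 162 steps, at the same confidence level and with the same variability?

3037

Margin of error scales as 1/√n, so n₂ = n₁·(E₁/E₂)².
n₂ = 336 × (487/162)² = 336 × 9.037 = 3036.43
Round up: n₂ = 3037.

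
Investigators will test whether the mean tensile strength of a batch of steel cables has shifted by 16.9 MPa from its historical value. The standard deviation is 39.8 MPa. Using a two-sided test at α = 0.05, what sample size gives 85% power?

50

For a one-sample z-test, n = ((z_{α/2} + z_β)·σ/δ)².
z_{α/2} = 1.960 (two-sided α = 0.05); z_β = 1.036 (power 85% → β = 0.15).
n = (2.996 × 39.8 / 16.9)² = 49.78
Round up: n = 50.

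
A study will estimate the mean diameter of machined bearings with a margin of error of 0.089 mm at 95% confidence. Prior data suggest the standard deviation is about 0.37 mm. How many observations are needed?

For a mean, the margin of error is E = z·σ/√n, so n = (zσ/E)².
At 95% confidence, z = 1.960.
n = (1.960 × 0.37 / 0.089)² = 66.40
Round up: n = 67.

67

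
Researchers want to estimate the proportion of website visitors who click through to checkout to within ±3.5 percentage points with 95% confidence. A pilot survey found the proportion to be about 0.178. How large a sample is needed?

459

For a proportion with margin E = 0.035 at 95% confidence, z = 1.960.
n = p̂(1−p̂)(z/E)² = 0.178 × 0.822 × (1.960/0.035)² = 458.85
Round up: n = 459.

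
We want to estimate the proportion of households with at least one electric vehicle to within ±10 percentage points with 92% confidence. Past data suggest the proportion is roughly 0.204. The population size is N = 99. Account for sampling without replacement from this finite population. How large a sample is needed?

34

For a proportion with margin E = 0.1 at 92% confidence, z = 1.751.
n = p̂(1−p̂)(z/E)² = 0.204 × 0.796 × (1.751/0.1)² = 49.79 — call this n₀.
Finite-population correction with N = 99: n = n₀ / (1 + (n₀−1)/N) = 49.79 / 1.493 = 33.35
Round up: n = 34.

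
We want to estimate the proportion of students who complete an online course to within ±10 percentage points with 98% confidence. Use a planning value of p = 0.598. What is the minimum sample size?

For a proportion with margin E = 0.1 at 98% confidence, z = 2.326.
n = p̂(1−p̂)(z/E)² = 0.598 × 0.402 × (2.326/0.1)² = 130.06
Round up: n = 131.

n = 131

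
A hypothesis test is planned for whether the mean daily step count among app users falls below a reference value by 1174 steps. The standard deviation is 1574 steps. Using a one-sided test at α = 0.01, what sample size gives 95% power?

29

For a one-sample z-test, n = ((z_α + z_β)·σ/δ)².
z_α = 2.326 (one-sided α = 0.01); z_β = 1.645 (power 95% → β = 0.05).
n = (3.971 × 1574 / 1174)² = 28.34
Round up: n = 29.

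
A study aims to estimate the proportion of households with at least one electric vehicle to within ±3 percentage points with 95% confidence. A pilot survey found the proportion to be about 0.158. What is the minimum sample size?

n = 568

For a proportion with margin E = 0.03 at 95% confidence, z = 1.960.
n = p̂(1−p̂)(z/E)² = 0.158 × 0.842 × (1.960/0.03)² = 567.86
Round up: n = 568.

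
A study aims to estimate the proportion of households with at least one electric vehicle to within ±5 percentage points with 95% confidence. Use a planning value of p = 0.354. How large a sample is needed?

n = 352

For a proportion with margin E = 0.05 at 95% confidence, z = 1.960.
n = p̂(1−p̂)(z/E)² = 0.354 × 0.646 × (1.960/0.05)² = 351.40
Round up: n = 352.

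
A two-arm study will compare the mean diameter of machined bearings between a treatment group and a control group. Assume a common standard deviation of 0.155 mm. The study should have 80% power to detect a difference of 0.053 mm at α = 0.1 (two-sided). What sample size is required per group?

106 per group

For two equal groups, n per group = 2·((z_{α/2} + z_β)·σ/δ)².
z_{α/2} = 1.645; z_β = 0.842 (power 80%).
n = 2 × (2.487 × 0.155 / 0.053)² = 2 × 52.90 = 105.80
Round up: n = 106 per group.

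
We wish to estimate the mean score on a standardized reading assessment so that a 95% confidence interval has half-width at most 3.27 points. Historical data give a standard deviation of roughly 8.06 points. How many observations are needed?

For a mean, the margin of error is E = z·σ/√n, so n = (zσ/E)².
At 95% confidence, z = 1.960.
n = (1.960 × 8.06 / 3.27)² = 23.34
Round up: n = 24.

24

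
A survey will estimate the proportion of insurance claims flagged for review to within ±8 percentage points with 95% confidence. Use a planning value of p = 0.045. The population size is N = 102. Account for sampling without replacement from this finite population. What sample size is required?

n = 21

For a proportion with margin E = 0.08 at 95% confidence, z = 1.960.
n = p̂(1−p̂)(z/E)² = 0.045 × 0.955 × (1.960/0.08)² = 25.80 — call this n₀.
Finite-population correction with N = 102: n = n₀ / (1 + (n₀−1)/N) = 25.80 / 1.243 = 20.76
Round up: n = 21.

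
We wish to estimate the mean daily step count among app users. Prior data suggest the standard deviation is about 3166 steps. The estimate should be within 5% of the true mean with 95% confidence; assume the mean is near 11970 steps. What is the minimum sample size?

For a mean, the margin of error is E = z·σ/√n, so n = (zσ/E)².
At 95% confidence, z = 1.960.
E = 5% of 11970 = 598.5 steps.
n = (1.960 × 3166 / 598.5)² = 107.50
Round up: n = 108.

108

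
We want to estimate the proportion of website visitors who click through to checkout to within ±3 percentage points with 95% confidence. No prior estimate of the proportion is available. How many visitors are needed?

For a proportion with margin E = 0.03 at 95% confidence, z = 1.960.
With no prior estimate, use p = 0.5, which maximizes p(1−p) at 0.25.
n = 0.25 × (z/E)² = 0.25 × (1.960/0.03)² = 1067.11
Round up: n = 1068.

1068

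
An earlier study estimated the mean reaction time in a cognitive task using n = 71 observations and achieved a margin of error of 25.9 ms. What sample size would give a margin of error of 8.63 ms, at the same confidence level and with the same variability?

Margin of error scales as 1/√n, so n₂ = n₁·(E₁/E₂)².
n₂ = 71 × (25.9/8.63)² = 71 × 9.007 = 639.50
Round up: n₂ = 640.

640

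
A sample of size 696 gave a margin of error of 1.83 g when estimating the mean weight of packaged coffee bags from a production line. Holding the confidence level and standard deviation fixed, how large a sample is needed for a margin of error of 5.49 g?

n = 78

Margin of error scales as 1/√n, so n₂ = n₁·(E₁/E₂)².
n₂ = 696 × (1.83/5.49)² = 696 × 0.1111 = 77.33
Round up: n₂ = 78.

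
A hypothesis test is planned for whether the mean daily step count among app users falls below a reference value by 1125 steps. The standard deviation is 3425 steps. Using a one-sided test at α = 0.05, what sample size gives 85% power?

For a one-sample z-test, n = ((z_α + z_β)·σ/δ)².
z_α = 1.645 (one-sided α = 0.05); z_β = 1.036 (power 85% → β = 0.15).
n = (2.681 × 3425 / 1125)² = 66.62
Round up: n = 67.

n = 67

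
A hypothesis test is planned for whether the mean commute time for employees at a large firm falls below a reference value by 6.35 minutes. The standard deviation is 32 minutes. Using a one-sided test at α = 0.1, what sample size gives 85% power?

137

For a one-sample z-test, n = ((z_α + z_β)·σ/δ)².
z_α = 1.282 (one-sided α = 0.1); z_β = 1.036 (power 85% → β = 0.15).
n = (2.318 × 32 / 6.35)² = 136.45
Round up: n = 137.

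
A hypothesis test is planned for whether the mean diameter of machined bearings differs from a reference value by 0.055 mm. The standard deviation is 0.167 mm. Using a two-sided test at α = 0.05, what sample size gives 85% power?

For a one-sample z-test, n = ((z_{α/2} + z_β)·σ/δ)².
z_{α/2} = 1.960 (two-sided α = 0.05); z_β = 1.036 (power 85% → β = 0.15).
n = (2.996 × 0.167 / 0.055)² = 82.75
Round up: n = 83.

n = 83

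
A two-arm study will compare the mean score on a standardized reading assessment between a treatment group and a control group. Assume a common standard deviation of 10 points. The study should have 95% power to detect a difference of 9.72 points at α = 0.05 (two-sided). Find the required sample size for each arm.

For two equal groups, n per group = 2·((z_{α/2} + z_β)·σ/δ)².
z_{α/2} = 1.960; z_β = 1.645 (power 95%).
n = 2 × (3.605 × 10 / 9.72)² = 2 × 13.76 = 27.52
Round up: n = 28 per group.

28 per group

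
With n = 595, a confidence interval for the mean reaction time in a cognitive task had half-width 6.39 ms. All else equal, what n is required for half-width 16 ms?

95

Margin of error scales as 1/√n, so n₂ = n₁·(E₁/E₂)².
n₂ = 595 × (6.39/16)² = 595 × 0.1595 = 94.90
Round up: n₂ = 95.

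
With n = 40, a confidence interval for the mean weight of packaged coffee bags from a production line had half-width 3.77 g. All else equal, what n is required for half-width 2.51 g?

Margin of error scales as 1/√n, so n₂ = n₁·(E₁/E₂)².
n₂ = 40 × (3.77/2.51)² = 40 × 2.256 = 90.24
Round up: n₂ = 91.

91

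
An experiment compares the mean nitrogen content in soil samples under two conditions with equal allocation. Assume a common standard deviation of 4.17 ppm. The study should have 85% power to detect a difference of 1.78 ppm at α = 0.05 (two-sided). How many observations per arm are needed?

For two equal groups, n per group = 2·((z_{α/2} + z_β)·σ/δ)².
z_{α/2} = 1.960; z_β = 1.036 (power 85%).
n = 2 × (2.996 × 4.17 / 1.78)² = 2 × 49.26 = 98.52
Round up: n = 99 per group.

99 per group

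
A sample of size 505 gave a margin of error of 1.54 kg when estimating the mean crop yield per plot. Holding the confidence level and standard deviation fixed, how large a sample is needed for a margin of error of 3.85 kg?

Margin of error scales as 1/√n, so n₂ = n₁·(E₁/E₂)².
n₂ = 505 × (1.54/3.85)² = 505 × 0.16 = 80.80
Round up: n₂ = 81.

n = 81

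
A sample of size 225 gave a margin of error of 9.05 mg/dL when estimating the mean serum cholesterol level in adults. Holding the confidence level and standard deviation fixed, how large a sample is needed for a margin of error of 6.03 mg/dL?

507

Margin of error scales as 1/√n, so n₂ = n₁·(E₁/E₂)².
n₂ = 225 × (9.05/6.03)² = 225 × 2.252 = 506.70
Round up: n₂ = 507.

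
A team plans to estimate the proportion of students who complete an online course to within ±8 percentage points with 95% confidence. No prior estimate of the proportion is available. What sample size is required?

For a proportion with margin E = 0.08 at 95% confidence, z = 1.960.
With no prior estimate, use p = 0.5, which maximizes p(1−p) at 0.25.
n = 0.25 × (z/E)² = 0.25 × (1.960/0.08)² = 150.06
Round up: n = 151.

n = 151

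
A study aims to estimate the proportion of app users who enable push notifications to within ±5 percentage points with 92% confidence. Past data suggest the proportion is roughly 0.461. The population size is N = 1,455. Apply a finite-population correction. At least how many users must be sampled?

253

For a proportion with margin E = 0.05 at 92% confidence, z = 1.751.
n = p̂(1−p̂)(z/E)² = 0.461 × 0.539 × (1.751/0.05)² = 304.73 — call this n₀.
Finite-population correction with N = 1,455: n = n₀ / (1 + (n₀−1)/N) = 304.73 / 1.209 = 252.05
Round up: n = 253.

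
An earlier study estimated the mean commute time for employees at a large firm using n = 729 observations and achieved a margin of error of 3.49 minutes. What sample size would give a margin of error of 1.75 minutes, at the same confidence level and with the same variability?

2900

Margin of error scales as 1/√n, so n₂ = n₁·(E₁/E₂)².
n₂ = 729 × (3.49/1.75)² = 729 × 3.977 = 2899.23
Round up: n₂ = 2900.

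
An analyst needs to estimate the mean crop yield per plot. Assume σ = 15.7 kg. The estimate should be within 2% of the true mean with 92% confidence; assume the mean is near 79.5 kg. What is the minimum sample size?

299

For a mean, the margin of error is E = z·σ/√n, so n = (zσ/E)².
At 92% confidence, z = 1.751.
E = 2% of 79.5 = 1.59 kg.
n = (1.751 × 15.7 / 1.59)² = 298.94
Round up: n = 299.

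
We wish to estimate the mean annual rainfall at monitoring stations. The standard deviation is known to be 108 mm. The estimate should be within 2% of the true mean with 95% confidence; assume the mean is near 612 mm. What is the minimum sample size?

For a mean, the margin of error is E = z·σ/√n, so n = (zσ/E)².
At 95% confidence, z = 1.960.
E = 2% of 612 = 12.24 mm.
n = (1.960 × 108 / 12.24)² = 299.09
Round up: n = 300.

300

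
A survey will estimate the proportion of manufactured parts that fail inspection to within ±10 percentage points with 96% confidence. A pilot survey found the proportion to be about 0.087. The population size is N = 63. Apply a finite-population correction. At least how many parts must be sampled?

For a proportion with margin E = 0.1 at 96% confidence, z = 2.054.
n = p̂(1−p̂)(z/E)² = 0.087 × 0.913 × (2.054/0.1)² = 33.51 — call this n₀.
Finite-population correction with N = 63: n = n₀ / (1 + (n₀−1)/N) = 33.51 / 1.516 = 22.10
Round up: n = 23.

23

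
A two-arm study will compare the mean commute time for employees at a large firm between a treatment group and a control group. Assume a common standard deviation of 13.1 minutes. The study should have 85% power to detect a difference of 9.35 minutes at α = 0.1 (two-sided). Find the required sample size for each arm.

29 per group

For two equal groups, n per group = 2·((z_{α/2} + z_β)·σ/δ)².
z_{α/2} = 1.645; z_β = 1.036 (power 85%).
n = 2 × (2.681 × 13.1 / 9.35)² = 2 × 14.11 = 28.22
Round up: n = 29 per group.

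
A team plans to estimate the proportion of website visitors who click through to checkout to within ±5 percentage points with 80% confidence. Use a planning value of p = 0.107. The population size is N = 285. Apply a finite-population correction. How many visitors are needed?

For a proportion with margin E = 0.05 at 80% confidence, z = 1.282.
n = p̂(1−p̂)(z/E)² = 0.107 × 0.893 × (1.282/0.05)² = 62.82 — call this n₀.
Finite-population correction with N = 285: n = n₀ / (1 + (n₀−1)/N) = 62.82 / 1.217 = 51.62
Round up: n = 52.

n = 52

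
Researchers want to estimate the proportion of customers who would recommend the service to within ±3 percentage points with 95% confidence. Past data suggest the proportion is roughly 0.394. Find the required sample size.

For a proportion with margin E = 0.03 at 95% confidence, z = 1.960.
n = p̂(1−p̂)(z/E)² = 0.394 × 0.606 × (1.960/0.03)² = 1019.15
Round up: n = 1020.

n = 1020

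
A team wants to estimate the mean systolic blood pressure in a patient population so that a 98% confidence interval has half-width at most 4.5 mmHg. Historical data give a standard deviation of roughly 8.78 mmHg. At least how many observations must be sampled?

n = 21

For a mean, the margin of error is E = z·σ/√n, so n = (zσ/E)².
At 98% confidence, z = 2.326.
n = (2.326 × 8.78 / 4.5)² = 20.60
Round up: n = 21.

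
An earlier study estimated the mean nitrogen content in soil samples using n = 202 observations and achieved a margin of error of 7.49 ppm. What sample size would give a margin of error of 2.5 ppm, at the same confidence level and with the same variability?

1814

Margin of error scales as 1/√n, so n₂ = n₁·(E₁/E₂)².
n₂ = 202 × (7.49/2.5)² = 202 × 8.976 = 1813.15
Round up: n₂ = 1814.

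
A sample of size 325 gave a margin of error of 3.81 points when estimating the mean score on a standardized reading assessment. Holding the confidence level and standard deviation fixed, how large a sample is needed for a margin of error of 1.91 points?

Margin of error scales as 1/√n, so n₂ = n₁·(E₁/E₂)².
n₂ = 325 × (3.81/1.91)² = 325 × 3.979 = 1293.17
Round up: n₂ = 1294.

1294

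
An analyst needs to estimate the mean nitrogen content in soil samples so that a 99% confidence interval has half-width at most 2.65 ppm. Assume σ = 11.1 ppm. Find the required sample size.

117

For a mean, the margin of error is E = z·σ/√n, so n = (zσ/E)².
At 99% confidence, z = 2.576.
n = (2.576 × 11.1 / 2.65)² = 116.42
Round up: n = 117.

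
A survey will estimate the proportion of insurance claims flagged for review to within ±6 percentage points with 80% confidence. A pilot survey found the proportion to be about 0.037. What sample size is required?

For a proportion with margin E = 0.06 at 80% confidence, z = 1.282.
n = p̂(1−p̂)(z/E)² = 0.037 × 0.963 × (1.282/0.06)² = 16.27
Round up: n = 17.

17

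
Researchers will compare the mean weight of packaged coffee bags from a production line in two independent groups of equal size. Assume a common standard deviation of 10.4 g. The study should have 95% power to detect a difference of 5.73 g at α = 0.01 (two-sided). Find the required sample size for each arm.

For two equal groups, n per group = 2·((z_{α/2} + z_β)·σ/δ)².
z_{α/2} = 2.576; z_β = 1.645 (power 95%).
n = 2 × (4.221 × 10.4 / 5.73)² = 2 × 58.69 = 117.38
Round up: n = 118 per group.

118 per group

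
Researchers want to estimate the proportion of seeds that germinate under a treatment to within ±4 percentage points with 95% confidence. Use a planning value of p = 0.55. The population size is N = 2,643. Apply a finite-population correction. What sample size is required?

For a proportion with margin E = 0.04 at 95% confidence, z = 1.960.
n = p̂(1−p̂)(z/E)² = 0.55 × 0.45 × (1.960/0.04)² = 594.25 — call this n₀.
Finite-population correction with N = 2,643: n = n₀ / (1 + (n₀−1)/N) = 594.25 / 1.224 = 485.50
Round up: n = 486.

486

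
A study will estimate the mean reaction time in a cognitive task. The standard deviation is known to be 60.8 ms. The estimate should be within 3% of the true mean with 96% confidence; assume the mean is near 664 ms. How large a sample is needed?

For a mean, the margin of error is E = z·σ/√n, so n = (zσ/E)².
At 96% confidence, z = 2.054.
E = 3% of 664 = 19.92 ms.
n = (2.054 × 60.8 / 19.92)² = 39.30
Round up: n = 40.

n = 40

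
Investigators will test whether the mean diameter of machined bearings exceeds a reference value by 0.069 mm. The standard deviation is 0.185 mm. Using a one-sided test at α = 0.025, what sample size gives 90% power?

For a one-sample z-test, n = ((z_α + z_β)·σ/δ)².
z_α = 1.960 (one-sided α = 0.025); z_β = 1.282 (power 90% → β = 0.1).
n = (3.242 × 0.185 / 0.069)² = 75.56
Round up: n = 76.

76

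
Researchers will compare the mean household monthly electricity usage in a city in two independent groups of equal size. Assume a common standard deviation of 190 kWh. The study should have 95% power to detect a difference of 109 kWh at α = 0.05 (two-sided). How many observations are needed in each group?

79 per group

For two equal groups, n per group = 2·((z_{α/2} + z_β)·σ/δ)².
z_{α/2} = 1.960; z_β = 1.645 (power 95%).
n = 2 × (3.605 × 190 / 109)² = 2 × 39.49 = 78.98
Round up: n = 79 per group.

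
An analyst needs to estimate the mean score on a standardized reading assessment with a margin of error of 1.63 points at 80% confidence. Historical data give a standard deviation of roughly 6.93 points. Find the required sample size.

For a mean, the margin of error is E = z·σ/√n, so n = (zσ/E)².
At 80% confidence, z = 1.282.
n = (1.282 × 6.93 / 1.63)² = 29.71
Round up: n = 30.

30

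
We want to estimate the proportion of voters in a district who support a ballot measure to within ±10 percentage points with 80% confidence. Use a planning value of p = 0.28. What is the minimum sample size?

For a proportion with margin E = 0.1 at 80% confidence, z = 1.282.
n = p̂(1−p̂)(z/E)² = 0.28 × 0.72 × (1.282/0.1)² = 33.13
Round up: n = 34.

34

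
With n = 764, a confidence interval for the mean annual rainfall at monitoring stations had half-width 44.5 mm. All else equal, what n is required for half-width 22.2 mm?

Margin of error scales as 1/√n, so n₂ = n₁·(E₁/E₂)².
n₂ = 764 × (44.5/22.2)² = 764 × 4.018 = 3069.75
Round up: n₂ = 3070.

n = 3070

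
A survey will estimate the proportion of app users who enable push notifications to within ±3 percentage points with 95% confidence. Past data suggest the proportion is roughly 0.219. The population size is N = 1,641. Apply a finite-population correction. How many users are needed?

For a proportion with margin E = 0.03 at 95% confidence, z = 1.960.
n = p̂(1−p̂)(z/E)² = 0.219 × 0.781 × (1.960/0.03)² = 730.07 — call this n₀.
Finite-population correction with N = 1,641: n = n₀ / (1 + (n₀−1)/N) = 730.07 / 1.444 = 505.59
Round up: n = 506.

506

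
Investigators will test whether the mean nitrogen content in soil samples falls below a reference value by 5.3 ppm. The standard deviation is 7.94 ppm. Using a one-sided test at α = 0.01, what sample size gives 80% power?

For a one-sample z-test, n = ((z_α + z_β)·σ/δ)².
z_α = 2.326 (one-sided α = 0.01); z_β = 0.842 (power 80% → β = 0.2).
n = (3.168 × 7.94 / 5.3)² = 22.52
Round up: n = 23.

23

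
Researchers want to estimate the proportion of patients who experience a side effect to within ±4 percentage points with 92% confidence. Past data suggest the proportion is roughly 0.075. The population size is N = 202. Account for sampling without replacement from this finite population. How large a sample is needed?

For a proportion with margin E = 0.04 at 92% confidence, z = 1.751.
n = p̂(1−p̂)(z/E)² = 0.075 × 0.925 × (1.751/0.04)² = 132.94 — call this n₀.
Finite-population correction with N = 202: n = n₀ / (1 + (n₀−1)/N) = 132.94 / 1.653 = 80.42
Round up: n = 81.

81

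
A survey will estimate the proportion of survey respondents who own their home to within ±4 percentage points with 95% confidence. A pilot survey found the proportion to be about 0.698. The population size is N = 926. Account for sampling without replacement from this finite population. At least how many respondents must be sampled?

For a proportion with margin E = 0.04 at 95% confidence, z = 1.960.
n = p̂(1−p̂)(z/E)² = 0.698 × 0.302 × (1.960/0.04)² = 506.12 — call this n₀.
Finite-population correction with N = 926: n = n₀ / (1 + (n₀−1)/N) = 506.12 / 1.545 = 327.59
Round up: n = 328.

n = 328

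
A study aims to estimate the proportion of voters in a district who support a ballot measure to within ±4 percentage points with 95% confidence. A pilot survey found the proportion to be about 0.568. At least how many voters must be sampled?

n = 590

For a proportion with margin E = 0.04 at 95% confidence, z = 1.960.
n = p̂(1−p̂)(z/E)² = 0.568 × 0.432 × (1.960/0.04)² = 589.15
Round up: n = 590.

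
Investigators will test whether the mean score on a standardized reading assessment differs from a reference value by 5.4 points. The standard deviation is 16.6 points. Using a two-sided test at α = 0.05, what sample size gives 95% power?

For a one-sample z-test, n = ((z_{α/2} + z_β)·σ/δ)².
z_{α/2} = 1.960 (two-sided α = 0.05); z_β = 1.645 (power 95% → β = 0.05).
n = (3.605 × 16.6 / 5.4)² = 122.81
Round up: n = 123.

n = 123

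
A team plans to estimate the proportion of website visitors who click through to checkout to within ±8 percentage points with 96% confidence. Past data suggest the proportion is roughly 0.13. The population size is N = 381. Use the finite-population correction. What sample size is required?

For a proportion with margin E = 0.08 at 96% confidence, z = 2.054.
n = p̂(1−p̂)(z/E)² = 0.13 × 0.87 × (2.054/0.08)² = 74.56 — call this n₀.
Finite-population correction with N = 381: n = n₀ / (1 + (n₀−1)/N) = 74.56 / 1.193 = 62.50
Round up: n = 63.

63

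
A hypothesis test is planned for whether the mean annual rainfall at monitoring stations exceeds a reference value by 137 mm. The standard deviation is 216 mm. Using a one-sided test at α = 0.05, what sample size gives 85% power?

For a one-sample z-test, n = ((z_α + z_β)·σ/δ)².
z_α = 1.645 (one-sided α = 0.05); z_β = 1.036 (power 85% → β = 0.15).
n = (2.681 × 216 / 137)² = 17.87
Round up: n = 18.

n = 18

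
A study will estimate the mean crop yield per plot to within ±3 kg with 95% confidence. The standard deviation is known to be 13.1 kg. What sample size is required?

74

For a mean, the margin of error is E = z·σ/√n, so n = (zσ/E)².
At 95% confidence, z = 1.960.
n = (1.960 × 13.1 / 3)² = 73.25
Round up: n = 74.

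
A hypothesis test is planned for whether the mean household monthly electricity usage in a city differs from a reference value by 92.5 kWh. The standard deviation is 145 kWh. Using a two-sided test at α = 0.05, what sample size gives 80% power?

20

For a one-sample z-test, n = ((z_{α/2} + z_β)·σ/δ)².
z_{α/2} = 1.960 (two-sided α = 0.05); z_β = 0.842 (power 80% → β = 0.2).
n = (2.802 × 145 / 92.5)² = 19.29
Round up: n = 20.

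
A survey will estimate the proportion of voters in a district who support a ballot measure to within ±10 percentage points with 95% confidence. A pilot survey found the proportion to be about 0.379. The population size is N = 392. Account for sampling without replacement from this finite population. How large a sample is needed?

For a proportion with margin E = 0.1 at 95% confidence, z = 1.960.
n = p̂(1−p̂)(z/E)² = 0.379 × 0.621 × (1.960/0.1)² = 90.42 — call this n₀.
Finite-population correction with N = 392: n = n₀ / (1 + (n₀−1)/N) = 90.42 / 1.228 = 73.63
Round up: n = 74.

n = 74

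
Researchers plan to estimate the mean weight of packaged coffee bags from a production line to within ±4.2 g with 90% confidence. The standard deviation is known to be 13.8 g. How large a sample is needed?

30

For a mean, the margin of error is E = z·σ/√n, so n = (zσ/E)².
At 90% confidence, z = 1.645.
n = (1.645 × 13.8 / 4.2)² = 29.21
Round up: n = 30.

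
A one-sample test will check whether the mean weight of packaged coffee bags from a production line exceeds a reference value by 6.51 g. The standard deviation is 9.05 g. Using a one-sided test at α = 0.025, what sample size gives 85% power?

For a one-sample z-test, n = ((z_α + z_β)·σ/δ)².
z_α = 1.960 (one-sided α = 0.025); z_β = 1.036 (power 85% → β = 0.15).
n = (2.996 × 9.05 / 6.51)² = 17.35
Round up: n = 18.

n = 18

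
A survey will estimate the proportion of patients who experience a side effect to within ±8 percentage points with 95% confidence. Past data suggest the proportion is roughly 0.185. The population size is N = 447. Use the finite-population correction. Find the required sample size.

For a proportion with margin E = 0.08 at 95% confidence, z = 1.960.
n = p̂(1−p̂)(z/E)² = 0.185 × 0.815 × (1.960/0.08)² = 90.50 — call this n₀.
Finite-population correction with N = 447: n = n₀ / (1 + (n₀−1)/N) = 90.50 / 1.2 = 75.42
Round up: n = 76.

76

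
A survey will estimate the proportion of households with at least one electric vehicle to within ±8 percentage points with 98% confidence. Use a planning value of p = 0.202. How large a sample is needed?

For a proportion with margin E = 0.08 at 98% confidence, z = 2.326.
n = p̂(1−p̂)(z/E)² = 0.202 × 0.798 × (2.326/0.08)² = 136.27
Round up: n = 137.

137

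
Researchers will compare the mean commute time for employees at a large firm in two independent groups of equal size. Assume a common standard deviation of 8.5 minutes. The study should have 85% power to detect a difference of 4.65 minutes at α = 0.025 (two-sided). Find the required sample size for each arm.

For two equal groups, n per group = 2·((z_{α/2} + z_β)·σ/δ)².
z_{α/2} = 2.241; z_β = 1.036 (power 85%).
n = 2 × (3.277 × 8.5 / 4.65)² = 2 × 35.88 = 71.76
Round up: n = 72 per group.

72 per group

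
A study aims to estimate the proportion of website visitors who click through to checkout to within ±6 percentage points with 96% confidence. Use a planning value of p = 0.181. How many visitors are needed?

For a proportion with margin E = 0.06 at 96% confidence, z = 2.054.
n = p̂(1−p̂)(z/E)² = 0.181 × 0.819 × (2.054/0.06)² = 173.72
Round up: n = 174.

174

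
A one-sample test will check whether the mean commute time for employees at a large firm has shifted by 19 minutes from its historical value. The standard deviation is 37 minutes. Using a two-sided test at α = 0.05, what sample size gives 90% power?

For a one-sample z-test, n = ((z_{α/2} + z_β)·σ/δ)².
z_{α/2} = 1.960 (two-sided α = 0.05); z_β = 1.282 (power 90% → β = 0.1).
n = (3.242 × 37 / 19)² = 39.86
Round up: n = 40.

40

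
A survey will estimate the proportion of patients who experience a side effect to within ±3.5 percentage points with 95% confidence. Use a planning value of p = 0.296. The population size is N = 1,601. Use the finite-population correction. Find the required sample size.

465

For a proportion with margin E = 0.035 at 95% confidence, z = 1.960.
n = p̂(1−p̂)(z/E)² = 0.296 × 0.704 × (1.960/0.035)² = 653.49 — call this n₀.
Finite-population correction with N = 1,601: n = n₀ / (1 + (n₀−1)/N) = 653.49 / 1.408 = 464.13
Round up: n = 465.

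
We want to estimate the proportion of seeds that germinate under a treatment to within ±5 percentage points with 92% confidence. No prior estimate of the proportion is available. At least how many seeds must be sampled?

For a proportion with margin E = 0.05 at 92% confidence, z = 1.751.
With no prior estimate, use p = 0.5, which maximizes p(1−p) at 0.25.
n = 0.25 × (z/E)² = 0.25 × (1.751/0.05)² = 306.60
Round up: n = 307.

n = 307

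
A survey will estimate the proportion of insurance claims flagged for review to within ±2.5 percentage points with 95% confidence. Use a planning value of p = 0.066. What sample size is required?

379

For a proportion with margin E = 0.025 at 95% confidence, z = 1.960.
n = p̂(1−p̂)(z/E)² = 0.066 × 0.934 × (1.960/0.025)² = 378.90
Round up: n = 379.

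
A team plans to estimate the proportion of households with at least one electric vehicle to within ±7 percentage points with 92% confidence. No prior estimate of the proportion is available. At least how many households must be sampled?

For a proportion with margin E = 0.07 at 92% confidence, z = 1.751.
With no prior estimate, use p = 0.5, which maximizes p(1−p) at 0.25.
n = 0.25 × (z/E)² = 0.25 × (1.751/0.07)² = 156.43
Round up: n = 157.

157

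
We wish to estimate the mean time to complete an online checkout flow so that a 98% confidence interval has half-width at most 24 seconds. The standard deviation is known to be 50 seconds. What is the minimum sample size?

24

For a mean, the margin of error is E = z·σ/√n, so n = (zσ/E)².
At 98% confidence, z = 2.326.
n = (2.326 × 50 / 24)² = 23.48
Round up: n = 24.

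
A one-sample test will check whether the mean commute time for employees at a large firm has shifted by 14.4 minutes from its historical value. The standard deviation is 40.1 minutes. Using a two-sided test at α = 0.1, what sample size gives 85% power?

56

For a one-sample z-test, n = ((z_{α/2} + z_β)·σ/δ)².
z_{α/2} = 1.645 (two-sided α = 0.1); z_β = 1.036 (power 85% → β = 0.15).
n = (2.681 × 40.1 / 14.4)² = 55.74
Round up: n = 56.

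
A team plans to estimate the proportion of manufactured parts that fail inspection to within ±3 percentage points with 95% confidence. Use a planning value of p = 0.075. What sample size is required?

297

For a proportion with margin E = 0.03 at 95% confidence, z = 1.960.
n = p̂(1−p̂)(z/E)² = 0.075 × 0.925 × (1.960/0.03)² = 296.12
Round up: n = 297.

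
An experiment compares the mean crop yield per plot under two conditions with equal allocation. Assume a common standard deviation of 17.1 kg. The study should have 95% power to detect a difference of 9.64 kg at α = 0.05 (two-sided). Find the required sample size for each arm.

For two equal groups, n per group = 2·((z_{α/2} + z_β)·σ/δ)².
z_{α/2} = 1.960; z_β = 1.645 (power 95%).
n = 2 × (3.605 × 17.1 / 9.64)² = 2 × 40.89 = 81.78
Round up: n = 82 per group.

82 per group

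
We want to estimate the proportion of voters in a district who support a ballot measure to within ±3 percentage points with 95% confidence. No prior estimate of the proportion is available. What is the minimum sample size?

For a proportion with margin E = 0.03 at 95% confidence, z = 1.960.
With no prior estimate, use p = 0.5, which maximizes p(1−p) at 0.25.
n = 0.25 × (z/E)² = 0.25 × (1.960/0.03)² = 1067.11
Round up: n = 1068.

1068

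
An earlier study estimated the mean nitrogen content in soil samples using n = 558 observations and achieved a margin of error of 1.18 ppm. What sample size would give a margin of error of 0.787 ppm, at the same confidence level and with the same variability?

Margin of error scales as 1/√n, so n₂ = n₁·(E₁/E₂)².
n₂ = 558 × (1.18/0.787)² = 558 × 2.248 = 1254.38
Round up: n₂ = 1255.

1255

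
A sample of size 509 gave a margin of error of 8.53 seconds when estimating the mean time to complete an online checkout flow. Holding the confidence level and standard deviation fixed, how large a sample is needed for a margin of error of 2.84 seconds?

Margin of error scales as 1/√n, so n₂ = n₁·(E₁/E₂)².
n₂ = 509 × (8.53/2.84)² = 509 × 9.021 = 4591.69
Round up: n₂ = 4592.

4592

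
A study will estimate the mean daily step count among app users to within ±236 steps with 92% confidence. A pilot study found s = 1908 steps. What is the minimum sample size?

n = 201

For a mean, the margin of error is E = z·σ/√n, so n = (zσ/E)².
At 92% confidence, z = 1.751.
n = (1.751 × 1908 / 236)² = 200.40
Round up: n = 201.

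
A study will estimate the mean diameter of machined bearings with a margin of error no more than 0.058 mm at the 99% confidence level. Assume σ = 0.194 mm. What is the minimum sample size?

75

For a mean, the margin of error is E = z·σ/√n, so n = (zσ/E)².
At 99% confidence, z = 2.576.
n = (2.576 × 0.194 / 0.058)² = 74.24
Round up: n = 75.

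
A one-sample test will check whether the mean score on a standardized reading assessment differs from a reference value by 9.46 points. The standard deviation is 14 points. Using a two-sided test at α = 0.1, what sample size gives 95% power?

For a one-sample z-test, n = ((z_{α/2} + z_β)·σ/δ)².
z_{α/2} = 1.645 (two-sided α = 0.1); z_β = 1.645 (power 95% → β = 0.05).
n = (3.290 × 14 / 9.46)² = 23.71
Round up: n = 24.

24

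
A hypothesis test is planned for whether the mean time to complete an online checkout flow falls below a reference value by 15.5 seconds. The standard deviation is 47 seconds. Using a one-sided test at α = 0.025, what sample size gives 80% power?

For a one-sample z-test, n = ((z_α + z_β)·σ/δ)².
z_α = 1.960 (one-sided α = 0.025); z_β = 0.842 (power 80% → β = 0.2).
n = (2.802 × 47 / 15.5)² = 72.19
Round up: n = 73.

n = 73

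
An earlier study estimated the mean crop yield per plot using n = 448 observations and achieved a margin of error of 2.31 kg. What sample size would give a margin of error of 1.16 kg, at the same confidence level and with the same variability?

1777

Margin of error scales as 1/√n, so n₂ = n₁·(E₁/E₂)².
n₂ = 448 × (2.31/1.16)² = 448 × 3.966 = 1776.77
Round up: n₂ = 1777.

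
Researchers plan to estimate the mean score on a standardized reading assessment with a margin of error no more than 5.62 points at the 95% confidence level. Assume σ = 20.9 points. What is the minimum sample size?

For a mean, the margin of error is E = z·σ/√n, so n = (zσ/E)².
At 95% confidence, z = 1.960.
n = (1.960 × 20.9 / 5.62)² = 53.13
Round up: n = 54.

54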